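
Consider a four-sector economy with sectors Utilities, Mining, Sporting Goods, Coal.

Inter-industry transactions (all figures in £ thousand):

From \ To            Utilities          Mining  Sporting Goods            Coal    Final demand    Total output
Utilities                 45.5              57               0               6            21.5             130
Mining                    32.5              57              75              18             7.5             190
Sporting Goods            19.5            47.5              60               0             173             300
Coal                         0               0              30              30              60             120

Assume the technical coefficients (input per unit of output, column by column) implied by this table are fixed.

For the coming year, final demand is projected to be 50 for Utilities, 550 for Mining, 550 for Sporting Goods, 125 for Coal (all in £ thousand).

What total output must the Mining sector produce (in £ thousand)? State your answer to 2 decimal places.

x_M = 1660.45

Technical coefficients a_ij = z_ij / X_j:
  a_UU = 45.5/130 = 0.35, a_MU = 32.5/130 = 0.25, a_SU = 19.5/130 = 0.15, a_CU = 0/130 = 0.00
  a_UM = 57/190 = 0.30, a_MM = 57/190 = 0.30, a_SM = 47.5/190 = 0.25, a_CM = 0/190 = 0.00
  a_US = 0/300 = 0.00, a_MS = 75/300 = 0.25, a_SS = 60/300 = 0.20, a_CS = 30/300 = 0.10
  a_UC = 6/120 = 0.05, a_MC = 18/120 = 0.15, a_SC = 0/120 = 0.00, a_CC = 30/120 = 0.25
I − A =
  [   0.65    -0.30     0.00    -0.05]
  [  -0.25     0.70    -0.25    -0.15]
  [  -0.15    -0.25     0.80     0.00]
  [   0.00     0.00    -0.10     0.75]
Compute the cofactors C_ij = (−1)^(i+j)·(3×3 minor ij) of I−A; the adjugate is their transpose:
adj(I−A) = Cᵀ =
  [ 0.369375   0.181250   0.064250   0.060875]
  [ 0.180375   0.389250   0.132875   0.089875]
  [ 0.125625   0.155625   0.285000   0.039500]
  [ 0.016750   0.020750   0.038000   0.252125]
det(I−A) = Σ_j (I−A)_1j·C_1j = (0.65)(0.369375) + (-0.30)(0.180375) + (0.00)(0.125625) + (-0.05)(0.016750) = 0.18514375
(I − A)⁻¹ = adj(I−A) / det(I−A) ≈
  [   1.9951     0.9790     0.3470     0.3288]
  [   0.9742     2.1024     0.7177     0.4854]
  [   0.6785     0.8406     1.5393     0.2133]
  [   0.0905     0.1121     0.2052     1.3618]
x = (I − A)⁻¹ d = adj(I−A)·d / det(I−A), with det(I−A) = 0.18514375:
  x_U = (0.369375·50 + 0.181250·550 + 0.064250·550 + 0.060875·125) / 0.18514375 = 161.103125 / 0.18514375 ≈ 870.15
  x_M = (0.180375·50 + 0.389250·550 + 0.132875·550 + 0.089875·125) / 0.18514375 = 307.421875 / 0.18514375 ≈ 1660.45
  x_S = (0.125625·50 + 0.155625·550 + 0.285000·550 + 0.039500·125) / 0.18514375 = 253.5625 / 0.18514375 ≈ 1369.54
  x_C = (0.016750·50 + 0.020750·550 + 0.038000·550 + 0.252125·125) / 0.18514375 = 64.665625 / 0.18514375 ≈ 349.27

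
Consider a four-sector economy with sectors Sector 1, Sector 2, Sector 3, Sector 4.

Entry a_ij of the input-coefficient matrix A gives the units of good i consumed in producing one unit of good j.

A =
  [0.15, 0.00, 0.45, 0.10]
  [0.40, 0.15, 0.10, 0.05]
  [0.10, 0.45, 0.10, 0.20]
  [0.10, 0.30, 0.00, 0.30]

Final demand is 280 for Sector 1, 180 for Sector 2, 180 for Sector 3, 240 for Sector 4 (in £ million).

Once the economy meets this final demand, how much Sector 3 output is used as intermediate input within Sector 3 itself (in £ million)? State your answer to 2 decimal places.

z_33 = 86.32

I − A =
  [   0.85     0.00    -0.45    -0.10]
  [  -0.40     0.85    -0.10    -0.05]
  [  -0.10    -0.45     0.90    -0.20]
  [  -0.10    -0.30     0.00     0.70]
Compute the cofactors C_ij = (−1)^(i+j)·(3×3 minor ij) of I−A; the adjugate is their transpose:
adj(I−A) = Cᵀ =
  [ 0.484500   0.195750   0.264000   0.158625]
  [ 0.265500   0.486000   0.186750   0.126000]
  [ 0.227250   0.317250   0.472500   0.190125]
  [ 0.183000   0.236250   0.117750   0.492750]
det(I−A) = Σ_j (I−A)_1j·C_1j = (0.85)(0.484500) + (0.00)(0.265500) + (-0.45)(0.227250) + (-0.10)(0.183000) = 0.2912625
(I − A)⁻¹ = adj(I−A) / det(I−A) ≈
  [   1.6634     0.6721     0.9064     0.5446]
  [   0.9115     1.6686     0.6412     0.4326]
  [   0.7802     1.0892     1.6222     0.6528]
  [   0.6283     0.8111     0.4043     1.6918]
First solve x = (I − A)⁻¹ d = adj(I−A)·d / det(I−A); in particular x_3 = (0.227250·280 + 0.317250·180 + 0.472500·180 + 0.190125·240) / 0.2912625 = 251.415 / 0.2912625 ≈ 863.1904.
Intermediate flow from 3 to 3: z_33 = a_33 · x_3 = 0.10 × 251.415 / 0.2912625 = 25.1415 / 0.2912625 ≈ 86.32.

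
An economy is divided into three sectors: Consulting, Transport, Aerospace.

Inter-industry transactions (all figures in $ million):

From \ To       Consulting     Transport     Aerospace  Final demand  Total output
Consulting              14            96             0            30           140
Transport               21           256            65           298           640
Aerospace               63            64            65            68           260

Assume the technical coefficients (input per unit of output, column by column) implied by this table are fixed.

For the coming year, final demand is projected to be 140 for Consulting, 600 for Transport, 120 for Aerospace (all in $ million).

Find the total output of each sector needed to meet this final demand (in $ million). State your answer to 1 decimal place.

Technical coefficients a_ij = z_ij / X_j:
  a_11 = 14/140 = 0.10, a_21 = 21/140 = 0.15, a_31 = 63/140 = 0.45
  a_12 = 96/640 = 0.15, a_22 = 256/640 = 0.40, a_32 = 64/640 = 0.10
  a_13 = 0/260 = 0.00, a_23 = 65/260 = 0.25, a_33 = 65/260 = 0.25
I − A =
  [   0.90    -0.15     0.00]
  [  -0.15     0.60    -0.25]
  [  -0.45    -0.10     0.75]
Cofactors of I−A, C_ij = (−1)^(i+j)·(minor ij) (rows/columns in the sector order above):
  C_11 = (0.60)(0.75) − (-0.25)(-0.10) = 0.4250
  C_12 = −[(-0.15)(0.75) − (-0.25)(-0.45)] = 0.2250
  C_13 = (-0.15)(-0.10) − (0.60)(-0.45) = 0.2850
  C_21 = −[(-0.15)(0.75) − (0.00)(-0.10)] = 0.1125
  C_22 = (0.90)(0.75) − (0.00)(-0.45) = 0.6750
  C_23 = −[(0.90)(-0.10) − (-0.15)(-0.45)] = 0.1575
  C_31 = (-0.15)(-0.25) − (0.00)(0.60) = 0.0375
  C_32 = −[(0.90)(-0.25) − (0.00)(-0.15)] = 0.2250
  C_33 = (0.90)(0.60) − (-0.15)(-0.15) = 0.5175
det(I−A) = Σ_j (I−A)_1j·C_1j = (0.90)(0.4250) + (-0.15)(0.2250) + (0.00)(0.2850) = 0.34875
adj(I−A) = Cᵀ =
  [ 0.4250   0.1125   0.0375]
  [ 0.2250   0.6750   0.2250]
  [ 0.2850   0.1575   0.5175]
(I − A)⁻¹ = adj(I−A) / det(I−A) ≈
  [   1.2186     0.3226     0.1075]
  [   0.6452     1.9355     0.6452]
  [   0.8172     0.4516     1.4839]
x = (I − A)⁻¹ d = adj(I−A)·d / det(I−A), with det(I−A) = 0.34875:
  x_1 = (0.4250·140 + 0.1125·600 + 0.0375·120) / 0.34875 = 131.50 / 0.34875 ≈ 377.1
  x_2 = (0.2250·140 + 0.6750·600 + 0.2250·120) / 0.34875 = 463.50 / 0.34875 ≈ 1329.0
  x_3 = (0.2850·140 + 0.1575·600 + 0.5175·120) / 0.34875 = 196.50 / 0.34875 ≈ 563.4

x_1 = 377.1, x_2 = 1329.0, x_3 = 563.4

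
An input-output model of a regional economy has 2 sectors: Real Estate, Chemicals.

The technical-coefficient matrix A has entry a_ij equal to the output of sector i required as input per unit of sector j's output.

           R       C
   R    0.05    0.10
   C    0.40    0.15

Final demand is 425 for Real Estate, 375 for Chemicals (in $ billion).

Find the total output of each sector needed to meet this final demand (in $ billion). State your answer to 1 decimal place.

I − A =
  [   0.95    -0.10]
  [  -0.40     0.85]
det(I−A) = (0.95)(0.85) − (-0.10)(-0.40) = 0.7675
adj(I−A) = [[0.85, 0.10], [0.40, 0.95]]
(I − A)⁻¹ = adj(I−A) / det(I−A) ≈
  [   1.1075     0.1303]
  [   0.5212     1.2378]
x = (I − A)⁻¹ d = adj(I−A)·d / det(I−A), with det(I−A) = 0.7675:
  x_R = (0.85·425 + 0.10·375) / 0.7675 = 398.75 / 0.7675 ≈ 519.5
  x_C = (0.40·425 + 0.95·375) / 0.7675 = 526.25 / 0.7675 ≈ 685.7

x_R = 519.5, x_C = 685.7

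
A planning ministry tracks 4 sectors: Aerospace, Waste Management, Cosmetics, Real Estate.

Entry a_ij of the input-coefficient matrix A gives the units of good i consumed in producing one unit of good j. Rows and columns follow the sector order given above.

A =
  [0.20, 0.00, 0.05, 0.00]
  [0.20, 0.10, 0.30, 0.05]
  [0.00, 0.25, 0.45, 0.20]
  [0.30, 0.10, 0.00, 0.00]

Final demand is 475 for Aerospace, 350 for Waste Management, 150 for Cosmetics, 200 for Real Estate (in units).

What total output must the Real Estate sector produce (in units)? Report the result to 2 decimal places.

x_4 = 476.98

I − A =
  [   0.80     0.00    -0.05     0.00]
  [  -0.20     0.90    -0.30    -0.05]
  [   0.00    -0.25     0.55    -0.20]
  [  -0.30    -0.10     0.00     1.00]
Compute the cofactors C_ij = (−1)^(i+j)·(3×3 minor ij) of I−A; the adjugate is their transpose:
adj(I−A) = Cᵀ =
  [ 0.411250   0.013500   0.044750   0.009625]
  [ 0.136250   0.437000   0.250750   0.072000]
  [ 0.111750   0.216000   0.716000   0.154000]
  [ 0.137000   0.047750   0.038500   0.333500]
det(I−A) = Σ_j (I−A)_1j·C_1j = (0.80)(0.411250) + (0.00)(0.136250) + (-0.05)(0.111750) + (0.00)(0.137000) = 0.3234125
(I − A)⁻¹ = adj(I−A) / det(I−A) ≈
  [   1.2716     0.0417     0.1384     0.0298]
  [   0.4213     1.3512     0.7753     0.2226]
  [   0.3455     0.6679     2.2139     0.4762]
  [   0.4236     0.1476     0.1190     1.0312]
x = (I − A)⁻¹ d = adj(I−A)·d / det(I−A), with det(I−A) = 0.3234125:
  x_1 = (0.411250·475 + 0.013500·350 + 0.044750·150 + 0.009625·200) / 0.3234125 = 208.70625 / 0.3234125 ≈ 645.33
  x_2 = (0.136250·475 + 0.437000·350 + 0.250750·150 + 0.072000·200) / 0.3234125 = 269.68125 / 0.3234125 ≈ 833.86
  x_3 = (0.111750·475 + 0.216000·350 + 0.716000·150 + 0.154000·200) / 0.3234125 = 266.88125 / 0.3234125 ≈ 825.20
  x_4 = (0.137000·475 + 0.047750·350 + 0.038500·150 + 0.333500·200) / 0.3234125 = 154.2625 / 0.3234125 ≈ 476.98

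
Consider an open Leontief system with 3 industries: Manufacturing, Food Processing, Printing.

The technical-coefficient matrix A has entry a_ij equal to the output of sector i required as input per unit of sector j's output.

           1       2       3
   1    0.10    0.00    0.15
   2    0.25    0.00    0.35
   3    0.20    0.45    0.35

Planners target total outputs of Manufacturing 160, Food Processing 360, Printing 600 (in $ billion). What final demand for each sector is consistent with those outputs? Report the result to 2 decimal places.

I − A =
  [   0.90     0.00    -0.15]
  [  -0.25     1.00    -0.35]
  [  -0.20    -0.45     0.65]
d = (I − A) x:
  d_1 = (+0.90)·160 + (+0.00)·360 + (-0.15)·600 = 54.00
  d_2 = (-0.25)·160 + (+1.00)·360 + (-0.35)·600 = 110.00
  d_3 = (-0.20)·160 + (-0.45)·360 + (+0.65)·600 = 196.00

d_1 = 54.00, d_2 = 110.00, d_3 = 196.00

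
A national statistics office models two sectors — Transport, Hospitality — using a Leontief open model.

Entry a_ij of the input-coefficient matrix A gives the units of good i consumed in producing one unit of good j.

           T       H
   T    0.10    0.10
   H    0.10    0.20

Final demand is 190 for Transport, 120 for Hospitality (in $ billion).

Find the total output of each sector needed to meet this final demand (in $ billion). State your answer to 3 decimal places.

x_T = 230.986, x_H = 178.873

I − A =
  [   0.90    -0.10]
  [  -0.10     0.80]
det(I−A) = (0.90)(0.80) − (-0.10)(-0.10) = 0.7100
adj(I−A) = [[0.80, 0.10], [0.10, 0.90]]
(I − A)⁻¹ = adj(I−A) / det(I−A) ≈
  [   1.1268     0.1408]
  [   0.1408     1.2676]
x = (I − A)⁻¹ d = adj(I−A)·d / det(I−A), with det(I−A) = 0.7100:
  x_T = (0.80·190 + 0.10·120) / 0.7100 = 164.00 / 0.7100 ≈ 230.986
  x_H = (0.10·190 + 0.90·120) / 0.7100 = 127.00 / 0.7100 ≈ 178.873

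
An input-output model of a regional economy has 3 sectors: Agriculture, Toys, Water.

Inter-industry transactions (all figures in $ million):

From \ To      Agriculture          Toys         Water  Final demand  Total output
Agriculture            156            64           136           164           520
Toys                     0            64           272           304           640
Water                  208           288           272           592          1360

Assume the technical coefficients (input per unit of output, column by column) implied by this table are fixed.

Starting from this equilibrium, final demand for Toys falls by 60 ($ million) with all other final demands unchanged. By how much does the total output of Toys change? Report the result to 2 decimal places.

Δx_2 = -78.59

Technical coefficients a_ij = z_ij / X_j:
  a_11 = 156/520 = 0.30, a_21 = 0/520 = 0.00, a_31 = 208/520 = 0.40
  a_12 = 64/640 = 0.10, a_22 = 64/640 = 0.10, a_32 = 288/640 = 0.45
  a_13 = 136/1360 = 0.10, a_23 = 272/1360 = 0.20, a_33 = 272/1360 = 0.20
I − A =
  [   0.70    -0.10    -0.10]
  [   0.00     0.90    -0.20]
  [  -0.40    -0.45     0.80]
Cofactors of I−A, C_ij = (−1)^(i+j)·(minor ij) (rows/columns in the sector order above):
  C_11 = (0.90)(0.80) − (-0.20)(-0.45) = 0.6300
  C_12 = −[(0.00)(0.80) − (-0.20)(-0.40)] = 0.0800
  C_13 = (0.00)(-0.45) − (0.90)(-0.40) = 0.3600
  C_21 = −[(-0.10)(0.80) − (-0.10)(-0.45)] = 0.1250
  C_22 = (0.70)(0.80) − (-0.10)(-0.40) = 0.5200
  C_23 = −[(0.70)(-0.45) − (-0.10)(-0.40)] = 0.3550
  C_31 = (-0.10)(-0.20) − (-0.10)(0.90) = 0.1100
  C_32 = −[(0.70)(-0.20) − (-0.10)(0.00)] = 0.1400
  C_33 = (0.70)(0.90) − (-0.10)(0.00) = 0.6300
det(I−A) = Σ_j (I−A)_1j·C_1j = (0.70)(0.6300) + (-0.10)(0.0800) + (-0.10)(0.3600) = 0.3970
adj(I−A) = Cᵀ =
  [ 0.6300   0.1250   0.1100]
  [ 0.0800   0.5200   0.1400]
  [ 0.3600   0.3550   0.6300]
(I − A)⁻¹ = adj(I−A) / det(I−A) ≈
  [   1.5869     0.3149     0.2771]
  [   0.2015     1.3098     0.3526]
  [   0.9068     0.8942     1.5869]
Δx = (I − A)⁻¹ Δd with Δd having -60 in the Toys component and 0 elsewhere.
So Δx_2 = L_22 · (-60), where L_22 = adj(I−A)_22 / det(I−A) = 0.5200 / 0.3970.
Δx_2 = 0.5200 × (-60) / 0.3970 = -31.20 / 0.3970 ≈ -78.59.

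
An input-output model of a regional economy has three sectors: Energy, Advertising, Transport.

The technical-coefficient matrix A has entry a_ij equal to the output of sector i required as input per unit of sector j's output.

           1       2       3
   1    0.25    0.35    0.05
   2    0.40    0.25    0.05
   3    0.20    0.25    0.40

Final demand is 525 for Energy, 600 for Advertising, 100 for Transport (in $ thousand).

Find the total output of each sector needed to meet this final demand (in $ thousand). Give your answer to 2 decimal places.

x_1 = 1616.16, x_2 = 1757.81, x_3 = 1437.81

I − A =
  [   0.75    -0.35    -0.05]
  [  -0.40     0.75    -0.05]
  [  -0.20    -0.25     0.60]
Cofactors of I−A, C_ij = (−1)^(i+j)·(minor ij) (rows/columns in the sector order above):
  C_11 = (0.75)(0.60) − (-0.05)(-0.25) = 0.4375
  C_12 = −[(-0.40)(0.60) − (-0.05)(-0.20)] = 0.2500
  C_13 = (-0.40)(-0.25) − (0.75)(-0.20) = 0.2500
  C_21 = −[(-0.35)(0.60) − (-0.05)(-0.25)] = 0.2225
  C_22 = (0.75)(0.60) − (-0.05)(-0.20) = 0.4400
  C_23 = −[(0.75)(-0.25) − (-0.35)(-0.20)] = 0.2575
  C_31 = (-0.35)(-0.05) − (-0.05)(0.75) = 0.0550
  C_32 = −[(0.75)(-0.05) − (-0.05)(-0.40)] = 0.0575
  C_33 = (0.75)(0.75) − (-0.35)(-0.40) = 0.4225
det(I−A) = Σ_j (I−A)_1j·C_1j = (0.75)(0.4375) + (-0.35)(0.2500) + (-0.05)(0.2500) = 0.228125
adj(I−A) = Cᵀ =
  [ 0.4375   0.2225   0.0550]
  [ 0.2500   0.4400   0.0575]
  [ 0.2500   0.2575   0.4225]
(I − A)⁻¹ = adj(I−A) / det(I−A) ≈
  [   1.9178     0.9753     0.2411]
  [   1.0959     1.9288     0.2521]
  [   1.0959     1.1288     1.8521]
x = (I − A)⁻¹ d = adj(I−A)·d / det(I−A), with det(I−A) = 0.228125:
  x_1 = (0.4375·525 + 0.2225·600 + 0.0550·100) / 0.228125 = 368.6875 / 0.228125 ≈ 1616.16
  x_2 = (0.2500·525 + 0.4400·600 + 0.0575·100) / 0.228125 = 401.00 / 0.228125 ≈ 1757.81
  x_3 = (0.2500·525 + 0.2575·600 + 0.4225·100) / 0.228125 = 328.00 / 0.228125 ≈ 1437.81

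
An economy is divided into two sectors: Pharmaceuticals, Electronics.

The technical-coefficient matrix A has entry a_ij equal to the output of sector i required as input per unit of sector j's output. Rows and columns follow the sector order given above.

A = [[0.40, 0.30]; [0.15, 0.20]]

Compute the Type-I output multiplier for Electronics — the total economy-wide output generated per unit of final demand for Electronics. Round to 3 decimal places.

m_2 = 2.069

I − A =
  [   0.60    -0.30]
  [  -0.15     0.80]
det(I−A) = (0.60)(0.80) − (-0.30)(-0.15) = 0.4350
adj(I−A) = [[0.80, 0.30], [0.15, 0.60]]
(I − A)⁻¹ = adj(I−A) / det(I−A) ≈
  [   1.8391     0.6897]
  [   0.3448     1.3793]
The output multiplier for sector j is the column-j sum of the Leontief inverse (I − A)⁻¹ = adj(I−A) / det(I−A).
Column 2 of adj(I−A): (0.30, 0.60); det(I−A) = 0.4350.
m_2 = (0.30 + 0.60) / 0.4350 = 0.90 / 0.4350 ≈ 2.069.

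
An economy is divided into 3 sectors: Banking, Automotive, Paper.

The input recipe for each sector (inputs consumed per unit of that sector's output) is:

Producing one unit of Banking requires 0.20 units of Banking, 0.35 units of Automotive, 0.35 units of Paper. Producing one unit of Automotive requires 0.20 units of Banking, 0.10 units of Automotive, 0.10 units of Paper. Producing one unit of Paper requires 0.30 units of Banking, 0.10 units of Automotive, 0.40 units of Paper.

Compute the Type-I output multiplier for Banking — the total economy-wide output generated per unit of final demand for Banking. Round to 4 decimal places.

m_B = 4.1667

I − A =
  [   0.80    -0.20    -0.30]
  [  -0.35     0.90    -0.10]
  [  -0.35    -0.10     0.60]
Cofactors of I−A, C_ij = (−1)^(i+j)·(minor ij) (rows/columns in the sector order above):
  C_11 = (0.90)(0.60) − (-0.10)(-0.10) = 0.5300
  C_12 = −[(-0.35)(0.60) − (-0.10)(-0.35)] = 0.2450
  C_13 = (-0.35)(-0.10) − (0.90)(-0.35) = 0.3500
  C_21 = −[(-0.20)(0.60) − (-0.30)(-0.10)] = 0.1500
  C_22 = (0.80)(0.60) − (-0.30)(-0.35) = 0.3750
  C_23 = −[(0.80)(-0.10) − (-0.20)(-0.35)] = 0.1500
  C_31 = (-0.20)(-0.10) − (-0.30)(0.90) = 0.2900
  C_32 = −[(0.80)(-0.10) − (-0.30)(-0.35)] = 0.1850
  C_33 = (0.80)(0.90) − (-0.20)(-0.35) = 0.6500
det(I−A) = Σ_j (I−A)_1j·C_1j = (0.80)(0.5300) + (-0.20)(0.2450) + (-0.30)(0.3500) = 0.2700
adj(I−A) = Cᵀ =
  [ 0.5300   0.1500   0.2900]
  [ 0.2450   0.3750   0.1850]
  [ 0.3500   0.1500   0.6500]
(I − A)⁻¹ = adj(I−A) / det(I−A) ≈
  [   1.96296     0.55556     1.07407]
  [   0.90741     1.38889     0.68519]
  [   1.29630     0.55556     2.40741]
The output multiplier for sector j is the column-j sum of the Leontief inverse (I − A)⁻¹ = adj(I−A) / det(I−A).
Column B of adj(I−A): (0.5300, 0.2450, 0.3500); det(I−A) = 0.2700.
m_B = (0.5300 + 0.2450 + 0.3500) / 0.2700 = 1.125 / 0.2700 ≈ 4.1667.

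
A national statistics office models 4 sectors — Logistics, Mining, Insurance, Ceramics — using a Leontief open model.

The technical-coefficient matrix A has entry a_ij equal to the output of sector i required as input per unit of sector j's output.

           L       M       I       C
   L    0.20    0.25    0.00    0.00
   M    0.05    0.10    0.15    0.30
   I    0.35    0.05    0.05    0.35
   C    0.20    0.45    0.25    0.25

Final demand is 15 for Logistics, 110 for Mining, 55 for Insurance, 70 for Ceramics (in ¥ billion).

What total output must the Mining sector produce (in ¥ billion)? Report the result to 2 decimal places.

x_M = 302.30

I − A =
  [   0.80    -0.25     0.00     0.00]
  [  -0.05     0.90    -0.15    -0.30]
  [  -0.35    -0.05     0.95    -0.35]
  [  -0.20    -0.45    -0.25     0.75]
Compute the cofactors C_ij = (−1)^(i+j)·(3×3 minor ij) of I−A; the adjugate is their transpose:
adj(I−A) = Cᵀ =
  [ 0.401250   0.156250   0.046875   0.084375]
  [ 0.164375   0.500000   0.150000   0.270000]
  [ 0.264750   0.239125   0.407625   0.285875]
  [ 0.293875   0.421375   0.238375   0.653000]
det(I−A) = Σ_j (I−A)_1j·C_1j = (0.80)(0.401250) + (-0.25)(0.164375) + (0.00)(0.264750) + (0.00)(0.293875) = 0.27990625
(I − A)⁻¹ = adj(I−A) / det(I−A) ≈
  [   1.4335     0.5582     0.1675     0.3014]
  [   0.5873     1.7863     0.5359     0.9646]
  [   0.9459     0.8543     1.4563     1.0213]
  [   1.0499     1.5054     0.8516     2.3329]
x = (I − A)⁻¹ d = adj(I−A)·d / det(I−A), with det(I−A) = 0.27990625:
  x_L = (0.401250·15 + 0.156250·110 + 0.046875·55 + 0.084375·70) / 0.27990625 = 31.690625 / 0.27990625 ≈ 113.22
  x_M = (0.164375·15 + 0.500000·110 + 0.150000·55 + 0.270000·70) / 0.27990625 = 84.615625 / 0.27990625 ≈ 302.30
  x_I = (0.264750·15 + 0.239125·110 + 0.407625·55 + 0.285875·70) / 0.27990625 = 72.705625 / 0.27990625 ≈ 259.75
  x_C = (0.293875·15 + 0.421375·110 + 0.238375·55 + 0.653000·70) / 0.27990625 = 109.58 / 0.27990625 ≈ 391.49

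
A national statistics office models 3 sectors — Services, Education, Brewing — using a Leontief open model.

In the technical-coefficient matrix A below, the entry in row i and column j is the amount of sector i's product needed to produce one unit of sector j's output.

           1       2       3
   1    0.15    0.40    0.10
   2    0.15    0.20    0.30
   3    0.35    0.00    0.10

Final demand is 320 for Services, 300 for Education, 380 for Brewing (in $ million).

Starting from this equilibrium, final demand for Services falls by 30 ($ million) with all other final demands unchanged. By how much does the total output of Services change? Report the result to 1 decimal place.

I − A =
  [   0.85    -0.40    -0.10]
  [  -0.15     0.80    -0.30]
  [  -0.35     0.00     0.90]
Cofactors of I−A, C_ij = (−1)^(i+j)·(minor ij) (rows/columns in the sector order above):
  C_11 = (0.80)(0.90) − (-0.30)(0.00) = 0.7200
  C_12 = −[(-0.15)(0.90) − (-0.30)(-0.35)] = 0.2400
  C_13 = (-0.15)(0.00) − (0.80)(-0.35) = 0.2800
  C_21 = −[(-0.40)(0.90) − (-0.10)(0.00)] = 0.3600
  C_22 = (0.85)(0.90) − (-0.10)(-0.35) = 0.7300
  C_23 = −[(0.85)(0.00) − (-0.40)(-0.35)] = 0.1400
  C_31 = (-0.40)(-0.30) − (-0.10)(0.80) = 0.2000
  C_32 = −[(0.85)(-0.30) − (-0.10)(-0.15)] = 0.2700
  C_33 = (0.85)(0.80) − (-0.40)(-0.15) = 0.6200
det(I−A) = Σ_j (I−A)_1j·C_1j = (0.85)(0.7200) + (-0.40)(0.2400) + (-0.10)(0.2800) = 0.4880
adj(I−A) = Cᵀ =
  [ 0.7200   0.3600   0.2000]
  [ 0.2400   0.7300   0.2700]
  [ 0.2800   0.1400   0.6200]
(I − A)⁻¹ = adj(I−A) / det(I−A) ≈
  [   1.4754     0.7377     0.4098]
  [   0.4918     1.4959     0.5533]
  [   0.5738     0.2869     1.2705]
Δx = (I − A)⁻¹ Δd with Δd having -30 in the Services component and 0 elsewhere.
So Δx_1 = L_11 · (-30), where L_11 = adj(I−A)_11 / det(I−A) = 0.7200 / 0.4880.
Δx_1 = 0.7200 × (-30) / 0.4880 = -21.60 / 0.4880 ≈ -44.3.

Δx_1 = -44.3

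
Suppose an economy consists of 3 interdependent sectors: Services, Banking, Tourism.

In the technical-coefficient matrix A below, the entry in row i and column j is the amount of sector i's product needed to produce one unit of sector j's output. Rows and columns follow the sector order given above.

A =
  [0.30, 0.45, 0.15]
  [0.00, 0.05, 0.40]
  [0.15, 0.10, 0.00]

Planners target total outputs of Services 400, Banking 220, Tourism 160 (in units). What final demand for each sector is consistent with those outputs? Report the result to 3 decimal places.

d_S = 157.000, d_B = 145.000, d_T = 78.000

I − A =
  [   0.70    -0.45    -0.15]
  [   0.00     0.95    -0.40]
  [  -0.15    -0.10     1.00]
d = (I − A) x:
  d_S = (+0.70)·400 + (-0.45)·220 + (-0.15)·160 = 157.000
  d_B = (+0.00)·400 + (+0.95)·220 + (-0.40)·160 = 145.000
  d_T = (-0.15)·400 + (-0.10)·220 + (+1.00)·160 = 78.000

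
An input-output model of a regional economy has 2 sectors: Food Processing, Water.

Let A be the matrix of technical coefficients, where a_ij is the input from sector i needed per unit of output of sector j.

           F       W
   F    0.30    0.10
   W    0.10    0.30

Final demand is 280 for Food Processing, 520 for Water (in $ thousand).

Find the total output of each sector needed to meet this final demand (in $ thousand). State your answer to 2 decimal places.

I − A =
  [   0.70    -0.10]
  [  -0.10     0.70]
det(I−A) = (0.70)(0.70) − (-0.10)(-0.10) = 0.4800
adj(I−A) = [[0.70, 0.10], [0.10, 0.70]]
(I − A)⁻¹ = adj(I−A) / det(I−A) ≈
  [   1.4583     0.2083]
  [   0.2083     1.4583]
x = (I − A)⁻¹ d = adj(I−A)·d / det(I−A), with det(I−A) = 0.4800:
  x_F = (0.70·280 + 0.10·520) / 0.4800 = 248.00 / 0.4800 ≈ 516.67
  x_W = (0.10·280 + 0.70·520) / 0.4800 = 392.00 / 0.4800 ≈ 816.67

x_F = 516.67, x_W = 816.67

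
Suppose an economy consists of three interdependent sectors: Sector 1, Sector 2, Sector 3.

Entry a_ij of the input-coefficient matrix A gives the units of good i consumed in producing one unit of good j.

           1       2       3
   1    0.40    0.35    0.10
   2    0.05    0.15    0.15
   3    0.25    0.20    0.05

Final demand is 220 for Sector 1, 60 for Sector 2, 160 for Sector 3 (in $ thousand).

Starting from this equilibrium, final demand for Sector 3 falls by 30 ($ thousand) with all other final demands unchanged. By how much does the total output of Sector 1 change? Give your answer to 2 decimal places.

Δx_1 = -9.95

I − A =
  [   0.60    -0.35    -0.10]
  [  -0.05     0.85    -0.15]
  [  -0.25    -0.20     0.95]
Cofactors of I−A, C_ij = (−1)^(i+j)·(minor ij) (rows/columns in the sector order above):
  C_11 = (0.85)(0.95) − (-0.15)(-0.20) = 0.7775
  C_12 = −[(-0.05)(0.95) − (-0.15)(-0.25)] = 0.0850
  C_13 = (-0.05)(-0.20) − (0.85)(-0.25) = 0.2225
  C_21 = −[(-0.35)(0.95) − (-0.10)(-0.20)] = 0.3525
  C_22 = (0.60)(0.95) − (-0.10)(-0.25) = 0.5450
  C_23 = −[(0.60)(-0.20) − (-0.35)(-0.25)] = 0.2075
  C_31 = (-0.35)(-0.15) − (-0.10)(0.85) = 0.1375
  C_32 = −[(0.60)(-0.15) − (-0.10)(-0.05)] = 0.0950
  C_33 = (0.60)(0.85) − (-0.35)(-0.05) = 0.4925
det(I−A) = Σ_j (I−A)_1j·C_1j = (0.60)(0.7775) + (-0.35)(0.0850) + (-0.10)(0.2225) = 0.4145
adj(I−A) = Cᵀ =
  [ 0.7775   0.3525   0.1375]
  [ 0.0850   0.5450   0.0950]
  [ 0.2225   0.2075   0.4925]
(I − A)⁻¹ = adj(I−A) / det(I−A) ≈
  [   1.8758     0.8504     0.3317]
  [   0.2051     1.3148     0.2292]
  [   0.5368     0.5006     1.1882]
Δx = (I − A)⁻¹ Δd with Δd having -30 in the Sector 3 component and 0 elsewhere.
So Δx_1 = L_13 · (-30), where L_13 = adj(I−A)_13 / det(I−A) = 0.1375 / 0.4145.
Δx_1 = 0.1375 × (-30) / 0.4145 = -4.125 / 0.4145 ≈ -9.95.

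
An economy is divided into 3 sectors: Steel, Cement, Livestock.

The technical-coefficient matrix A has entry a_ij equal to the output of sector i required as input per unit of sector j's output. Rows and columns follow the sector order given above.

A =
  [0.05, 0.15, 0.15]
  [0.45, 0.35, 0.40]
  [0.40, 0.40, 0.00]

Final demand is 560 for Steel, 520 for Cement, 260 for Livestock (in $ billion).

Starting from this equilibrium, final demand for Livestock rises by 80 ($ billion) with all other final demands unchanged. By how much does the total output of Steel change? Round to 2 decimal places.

Δx_1 = 40.91

I − A =
  [   0.95    -0.15    -0.15]
  [  -0.45     0.65    -0.40]
  [  -0.40    -0.40     1.00]
Cofactors of I−A, C_ij = (−1)^(i+j)·(minor ij) (rows/columns in the sector order above):
  C_11 = (0.65)(1.00) − (-0.40)(-0.40) = 0.4900
  C_12 = −[(-0.45)(1.00) − (-0.40)(-0.40)] = 0.6100
  C_13 = (-0.45)(-0.40) − (0.65)(-0.40) = 0.4400
  C_21 = −[(-0.15)(1.00) − (-0.15)(-0.40)] = 0.2100
  C_22 = (0.95)(1.00) − (-0.15)(-0.40) = 0.8900
  C_23 = −[(0.95)(-0.40) − (-0.15)(-0.40)] = 0.4400
  C_31 = (-0.15)(-0.40) − (-0.15)(0.65) = 0.1575
  C_32 = −[(0.95)(-0.40) − (-0.15)(-0.45)] = 0.4475
  C_33 = (0.95)(0.65) − (-0.15)(-0.45) = 0.5500
det(I−A) = Σ_j (I−A)_1j·C_1j = (0.95)(0.4900) + (-0.15)(0.6100) + (-0.15)(0.4400) = 0.3080
adj(I−A) = Cᵀ =
  [ 0.4900   0.2100   0.1575]
  [ 0.6100   0.8900   0.4475]
  [ 0.4400   0.4400   0.5500]
(I − A)⁻¹ = adj(I−A) / det(I−A) ≈
  [   1.5909     0.6818     0.5114]
  [   1.9805     2.8896     1.4529]
  [   1.4286     1.4286     1.7857]
Δx = (I − A)⁻¹ Δd with Δd having +80 in the Livestock component and 0 elsewhere.
So Δx_1 = L_13 · (+80), where L_13 = adj(I−A)_13 / det(I−A) = 0.1575 / 0.3080.
Δx_1 = 0.1575 × (+80) / 0.3080 = 12.60 / 0.3080 ≈ 40.91.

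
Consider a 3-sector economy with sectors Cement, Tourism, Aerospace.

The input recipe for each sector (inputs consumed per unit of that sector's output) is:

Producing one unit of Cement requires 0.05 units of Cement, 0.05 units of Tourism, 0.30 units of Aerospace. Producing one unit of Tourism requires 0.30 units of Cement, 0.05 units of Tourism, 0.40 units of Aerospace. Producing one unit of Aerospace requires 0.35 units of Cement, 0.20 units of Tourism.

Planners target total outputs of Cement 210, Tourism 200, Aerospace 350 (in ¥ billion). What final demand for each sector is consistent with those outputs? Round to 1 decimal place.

d_1 = 17.0, d_2 = 109.5, d_3 = 207.0

I − A =
  [   0.95    -0.30    -0.35]
  [  -0.05     0.95    -0.20]
  [  -0.30    -0.40     1.00]
d = (I − A) x:
  d_1 = (+0.95)·210 + (-0.30)·200 + (-0.35)·350 = 17.0
  d_2 = (-0.05)·210 + (+0.95)·200 + (-0.20)·350 = 109.5
  d_3 = (-0.30)·210 + (-0.40)·200 + (+1.00)·350 = 207.0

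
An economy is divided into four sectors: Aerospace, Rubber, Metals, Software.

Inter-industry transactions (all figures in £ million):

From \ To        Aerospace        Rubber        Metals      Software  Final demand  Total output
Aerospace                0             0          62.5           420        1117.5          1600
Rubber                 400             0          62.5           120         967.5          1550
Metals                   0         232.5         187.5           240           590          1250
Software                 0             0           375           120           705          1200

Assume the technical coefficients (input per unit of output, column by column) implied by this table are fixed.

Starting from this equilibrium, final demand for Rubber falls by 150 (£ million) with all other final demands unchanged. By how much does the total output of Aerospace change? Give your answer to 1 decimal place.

Technical coefficients a_ij = z_ij / X_j:
  a_11 = 0/1600 = 0.00, a_21 = 400/1600 = 0.25, a_31 = 0/1600 = 0.00, a_41 = 0/1600 = 0.00
  a_12 = 0/1550 = 0.00, a_22 = 0/1550 = 0.00, a_32 = 232.5/1550 = 0.15, a_42 = 0/1550 = 0.00
  a_13 = 62.5/1250 = 0.05, a_23 = 62.5/1250 = 0.05, a_33 = 187.5/1250 = 0.15, a_43 = 375/1250 = 0.30
  a_14 = 420/1200 = 0.35, a_24 = 120/1200 = 0.10, a_34 = 240/1200 = 0.20, a_44 = 120/1200 = 0.10
I − A =
  [   1.00     0.00    -0.05    -0.35]
  [  -0.25     1.00    -0.05    -0.10]
  [   0.00    -0.15     0.85    -0.20]
  [   0.00     0.00    -0.30     0.90]
Compute the cofactors C_ij = (−1)^(i+j)·(3×3 minor ij) of I−A; the adjugate is their transpose:
adj(I−A) = Cᵀ =
  [ 0.693750   0.022500   0.150000   0.305625]
  [ 0.176250   0.705000   0.112500   0.171875]
  [ 0.033750   0.135000   0.900000   0.228125]
  [ 0.011250   0.045000   0.300000   0.840625]
det(I−A) = Σ_j (I−A)_1j·C_1j = (1.00)(0.693750) + (0.00)(0.176250) + (-0.05)(0.033750) + (-0.35)(0.011250) = 0.688125
(I − A)⁻¹ = adj(I−A) / det(I−A) ≈
  [   1.0082     0.0327     0.2180     0.4441]
  [   0.2561     1.0245     0.1635     0.2498]
  [   0.0490     0.1962     1.3079     0.3315]
  [   0.0163     0.0654     0.4360     1.2216]
Δx = (I − A)⁻¹ Δd with Δd having -150 in the Rubber component and 0 elsewhere.
So Δx_1 = L_12 · (-150), where L_12 = adj(I−A)_12 / det(I−A) = 0.022500 / 0.688125.
Δx_1 = 0.022500 × (-150) / 0.688125 = -3.375 / 0.688125 ≈ -4.9.

Δx_1 = -4.9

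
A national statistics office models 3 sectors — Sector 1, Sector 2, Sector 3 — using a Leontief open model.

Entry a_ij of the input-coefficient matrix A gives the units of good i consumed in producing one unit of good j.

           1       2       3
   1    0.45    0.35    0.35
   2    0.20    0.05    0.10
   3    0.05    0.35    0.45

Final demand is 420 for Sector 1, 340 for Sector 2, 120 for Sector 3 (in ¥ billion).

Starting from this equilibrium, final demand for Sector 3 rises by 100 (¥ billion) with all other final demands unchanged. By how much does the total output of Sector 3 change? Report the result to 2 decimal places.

I − A =
  [   0.55    -0.35    -0.35]
  [  -0.20     0.95    -0.10]
  [  -0.05    -0.35     0.55]
Cofactors of I−A, C_ij = (−1)^(i+j)·(minor ij) (rows/columns in the sector order above):
  C_11 = (0.95)(0.55) − (-0.10)(-0.35) = 0.4875
  C_12 = −[(-0.20)(0.55) − (-0.10)(-0.05)] = 0.1150
  C_13 = (-0.20)(-0.35) − (0.95)(-0.05) = 0.1175
  C_21 = −[(-0.35)(0.55) − (-0.35)(-0.35)] = 0.3150
  C_22 = (0.55)(0.55) − (-0.35)(-0.05) = 0.2850
  C_23 = −[(0.55)(-0.35) − (-0.35)(-0.05)] = 0.2100
  C_31 = (-0.35)(-0.10) − (-0.35)(0.95) = 0.3675
  C_32 = −[(0.55)(-0.10) − (-0.35)(-0.20)] = 0.1250
  C_33 = (0.55)(0.95) − (-0.35)(-0.20) = 0.4525
det(I−A) = Σ_j (I−A)_1j·C_1j = (0.55)(0.4875) + (-0.35)(0.1150) + (-0.35)(0.1175) = 0.18675
adj(I−A) = Cᵀ =
  [ 0.4875   0.3150   0.3675]
  [ 0.1150   0.2850   0.1250]
  [ 0.1175   0.2100   0.4525]
(I − A)⁻¹ = adj(I−A) / det(I−A) ≈
  [   2.6104     1.6867     1.9679]
  [   0.6158     1.5261     0.6693]
  [   0.6292     1.1245     2.4230]
Δx = (I − A)⁻¹ Δd with Δd having +100 in the Sector 3 component and 0 elsewhere.
So Δx_3 = L_33 · (+100), where L_33 = adj(I−A)_33 / det(I−A) = 0.4525 / 0.18675.
Δx_3 = 0.4525 × (+100) / 0.18675 = 45.25 / 0.18675 ≈ 242.30.

Δx_3 = 242.30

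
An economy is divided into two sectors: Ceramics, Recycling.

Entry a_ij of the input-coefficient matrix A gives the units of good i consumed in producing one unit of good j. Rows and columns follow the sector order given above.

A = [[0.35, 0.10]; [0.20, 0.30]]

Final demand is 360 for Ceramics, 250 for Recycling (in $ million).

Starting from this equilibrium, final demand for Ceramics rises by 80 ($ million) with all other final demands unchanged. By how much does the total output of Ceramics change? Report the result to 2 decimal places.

Δx_C = 128.74

I − A =
  [   0.65    -0.10]
  [  -0.20     0.70]
det(I−A) = (0.65)(0.70) − (-0.10)(-0.20) = 0.4350
adj(I−A) = [[0.70, 0.10], [0.20, 0.65]]
(I − A)⁻¹ = adj(I−A) / det(I−A) ≈
  [   1.6092     0.2299]
  [   0.4598     1.4943]
Δx = (I − A)⁻¹ Δd with Δd having +80 in the Ceramics component and 0 elsewhere.
So Δx_C = L_CC · (+80), where L_CC = adj(I−A)_CC / det(I−A) = 0.70 / 0.4350.
Δx_C = 0.70 × (+80) / 0.4350 = 56.00 / 0.4350 ≈ 128.74.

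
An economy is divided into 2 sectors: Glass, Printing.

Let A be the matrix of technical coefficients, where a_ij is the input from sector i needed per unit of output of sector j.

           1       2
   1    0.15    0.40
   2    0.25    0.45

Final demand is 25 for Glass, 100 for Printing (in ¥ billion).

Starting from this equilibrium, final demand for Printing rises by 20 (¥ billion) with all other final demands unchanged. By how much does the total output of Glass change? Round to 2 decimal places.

Δx_1 = 21.77

I − A =
  [   0.85    -0.40]
  [  -0.25     0.55]
det(I−A) = (0.85)(0.55) − (-0.40)(-0.25) = 0.3675
adj(I−A) = [[0.55, 0.40], [0.25, 0.85]]
(I − A)⁻¹ = adj(I−A) / det(I−A) ≈
  [   1.4966     1.0884]
  [   0.6803     2.3129]
Δx = (I − A)⁻¹ Δd with Δd having +20 in the Printing component and 0 elsewhere.
So Δx_1 = L_12 · (+20), where L_12 = adj(I−A)_12 / det(I−A) = 0.40 / 0.3675.
Δx_1 = 0.40 × (+20) / 0.3675 = 8.00 / 0.3675 ≈ 21.77.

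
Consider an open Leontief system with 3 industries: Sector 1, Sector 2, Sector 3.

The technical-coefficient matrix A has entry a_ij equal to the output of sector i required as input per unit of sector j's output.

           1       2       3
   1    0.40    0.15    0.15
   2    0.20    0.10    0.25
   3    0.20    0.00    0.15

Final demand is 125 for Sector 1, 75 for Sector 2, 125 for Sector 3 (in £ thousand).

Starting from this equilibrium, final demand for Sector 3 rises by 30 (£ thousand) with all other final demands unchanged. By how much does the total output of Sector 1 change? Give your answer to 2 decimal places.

I − A =
  [   0.60    -0.15    -0.15]
  [  -0.20     0.90    -0.25]
  [  -0.20     0.00     0.85]
Cofactors of I−A, C_ij = (−1)^(i+j)·(minor ij) (rows/columns in the sector order above):
  C_11 = (0.90)(0.85) − (-0.25)(0.00) = 0.7650
  C_12 = −[(-0.20)(0.85) − (-0.25)(-0.20)] = 0.2200
  C_13 = (-0.20)(0.00) − (0.90)(-0.20) = 0.1800
  C_21 = −[(-0.15)(0.85) − (-0.15)(0.00)] = 0.1275
  C_22 = (0.60)(0.85) − (-0.15)(-0.20) = 0.4800
  C_23 = −[(0.60)(0.00) − (-0.15)(-0.20)] = 0.0300
  C_31 = (-0.15)(-0.25) − (-0.15)(0.90) = 0.1725
  C_32 = −[(0.60)(-0.25) − (-0.15)(-0.20)] = 0.1800
  C_33 = (0.60)(0.90) − (-0.15)(-0.20) = 0.5100
det(I−A) = Σ_j (I−A)_1j·C_1j = (0.60)(0.7650) + (-0.15)(0.2200) + (-0.15)(0.1800) = 0.3990
adj(I−A) = Cᵀ =
  [ 0.7650   0.1275   0.1725]
  [ 0.2200   0.4800   0.1800]
  [ 0.1800   0.0300   0.5100]
(I − A)⁻¹ = adj(I−A) / det(I−A) ≈
  [   1.9173     0.3195     0.4323]
  [   0.5514     1.2030     0.4511]
  [   0.4511     0.0752     1.2782]
Δx = (I − A)⁻¹ Δd with Δd having +30 in the Sector 3 component and 0 elsewhere.
So Δx_1 = L_13 · (+30), where L_13 = adj(I−A)_13 / det(I−A) = 0.1725 / 0.3990.
Δx_1 = 0.1725 × (+30) / 0.3990 = 5.175 / 0.3990 ≈ 12.97.

Δx_1 = 12.97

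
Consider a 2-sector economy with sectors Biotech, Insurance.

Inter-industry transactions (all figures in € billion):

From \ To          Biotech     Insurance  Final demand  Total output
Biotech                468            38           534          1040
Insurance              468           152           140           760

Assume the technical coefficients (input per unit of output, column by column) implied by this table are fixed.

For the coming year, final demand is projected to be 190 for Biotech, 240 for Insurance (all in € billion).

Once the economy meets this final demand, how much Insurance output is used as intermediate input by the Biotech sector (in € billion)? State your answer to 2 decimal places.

z_21 = 176.77

Technical coefficients a_ij = z_ij / X_j:
  a_11 = 468/1040 = 0.45, a_21 = 468/1040 = 0.45
  a_12 = 38/760 = 0.05, a_22 = 152/760 = 0.20
I − A =
  [   0.55    -0.05]
  [  -0.45     0.80]
det(I−A) = (0.55)(0.80) − (-0.05)(-0.45) = 0.4175
adj(I−A) = [[0.80, 0.05], [0.45, 0.55]]
(I − A)⁻¹ = adj(I−A) / det(I−A) ≈
  [   1.9162     0.1198]
  [   1.0778     1.3174]
First solve x = (I − A)⁻¹ d = adj(I−A)·d / det(I−A); in particular x_1 = (0.80·190 + 0.05·240) / 0.4175 = 164.00 / 0.4175 ≈ 392.8144.
Intermediate flow from 2 to 1: z_21 = a_21 · x_1 = 0.45 × 164.00 / 0.4175 = 73.80 / 0.4175 ≈ 176.77.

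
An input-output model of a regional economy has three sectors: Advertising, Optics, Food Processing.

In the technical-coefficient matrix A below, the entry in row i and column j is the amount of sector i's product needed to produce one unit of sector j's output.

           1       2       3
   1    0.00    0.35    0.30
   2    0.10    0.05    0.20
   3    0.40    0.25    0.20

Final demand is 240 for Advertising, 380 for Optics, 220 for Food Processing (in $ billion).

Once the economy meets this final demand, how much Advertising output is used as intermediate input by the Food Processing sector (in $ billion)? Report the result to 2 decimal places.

z_13 = 251.66

I − A =
  [   1.00    -0.35    -0.30]
  [  -0.10     0.95    -0.20]
  [  -0.40    -0.25     0.80]
Cofactors of I−A, C_ij = (−1)^(i+j)·(minor ij) (rows/columns in the sector order above):
  C_11 = (0.95)(0.80) − (-0.20)(-0.25) = 0.7100
  C_12 = −[(-0.10)(0.80) − (-0.20)(-0.40)] = 0.1600
  C_13 = (-0.10)(-0.25) − (0.95)(-0.40) = 0.4050
  C_21 = −[(-0.35)(0.80) − (-0.30)(-0.25)] = 0.3550
  C_22 = (1.00)(0.80) − (-0.30)(-0.40) = 0.6800
  C_23 = −[(1.00)(-0.25) − (-0.35)(-0.40)] = 0.3900
  C_31 = (-0.35)(-0.20) − (-0.30)(0.95) = 0.3550
  C_32 = −[(1.00)(-0.20) − (-0.30)(-0.10)] = 0.2300
  C_33 = (1.00)(0.95) − (-0.35)(-0.10) = 0.9150
det(I−A) = Σ_j (I−A)_1j·C_1j = (1.00)(0.7100) + (-0.35)(0.1600) + (-0.30)(0.4050) = 0.5325
adj(I−A) = Cᵀ =
  [ 0.7100   0.3550   0.3550]
  [ 0.1600   0.6800   0.2300]
  [ 0.4050   0.3900   0.9150]
(I − A)⁻¹ = adj(I−A) / det(I−A) ≈
  [   1.3333     0.6667     0.6667]
  [   0.3005     1.2770     0.4319]
  [   0.7606     0.7324     1.7183]
First solve x = (I − A)⁻¹ d = adj(I−A)·d / det(I−A); in particular x_3 = (0.4050·240 + 0.3900·380 + 0.9150·220) / 0.5325 = 446.70 / 0.5325 ≈ 838.8732.
Intermediate flow from 1 to 3: z_13 = a_13 · x_3 = 0.30 × 446.70 / 0.5325 = 134.01 / 0.5325 ≈ 251.66.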